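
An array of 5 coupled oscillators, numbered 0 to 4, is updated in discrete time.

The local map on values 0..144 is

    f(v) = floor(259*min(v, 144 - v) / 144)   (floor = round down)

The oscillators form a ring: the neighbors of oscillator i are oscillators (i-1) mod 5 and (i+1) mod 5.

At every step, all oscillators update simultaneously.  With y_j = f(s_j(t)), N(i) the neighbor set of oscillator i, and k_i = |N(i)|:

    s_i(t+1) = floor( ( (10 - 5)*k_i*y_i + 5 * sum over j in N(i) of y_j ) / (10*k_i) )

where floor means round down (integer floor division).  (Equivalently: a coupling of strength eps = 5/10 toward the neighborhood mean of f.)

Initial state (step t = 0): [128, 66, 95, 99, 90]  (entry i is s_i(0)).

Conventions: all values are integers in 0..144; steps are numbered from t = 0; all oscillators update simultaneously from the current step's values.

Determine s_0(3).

Simulating step by step:
t=0: [128, 66, 95, 99, 90]
t=1: [67, 88, 93, 86, 75]
t=2: [116, 102, 96, 105, 118]
t=3: [55, 71, 79, 68, 53]

Answer: s_0(3) = 55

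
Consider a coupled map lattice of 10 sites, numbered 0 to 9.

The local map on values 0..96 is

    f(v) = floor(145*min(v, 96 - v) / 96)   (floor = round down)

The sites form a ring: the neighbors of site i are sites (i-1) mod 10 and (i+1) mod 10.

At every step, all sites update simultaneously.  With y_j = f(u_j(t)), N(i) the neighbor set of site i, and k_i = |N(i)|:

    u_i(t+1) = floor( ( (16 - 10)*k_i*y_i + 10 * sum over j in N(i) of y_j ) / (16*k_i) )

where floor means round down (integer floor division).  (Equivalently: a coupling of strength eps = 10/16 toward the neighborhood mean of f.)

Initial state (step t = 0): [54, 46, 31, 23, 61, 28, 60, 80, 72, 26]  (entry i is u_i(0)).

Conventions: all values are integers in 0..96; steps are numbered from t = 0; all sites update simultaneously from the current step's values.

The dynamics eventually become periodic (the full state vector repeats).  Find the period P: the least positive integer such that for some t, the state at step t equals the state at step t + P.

Answer: 6
Key observation: The state at step 33, [40, 40, 41, 42, 41, 40, 40, 41, 42, 41], reappears at step 39 — and no state repeats earlier — so the cycle the system enters has period 6.

Derivation:
t=0: [54, 46, 31, 23, 61, 28, 60, 80, 72, 26]
t=1: [57, 59, 49, 43, 43, 48, 40, 37, 33, 45]
t=2: [59, 60, 63, 65, 66, 65, 62, 54, 56, 58]
t=3: [55, 52, 49, 46, 45, 47, 53, 58, 60, 57]
t=4: [61, 65, 68, 68, 68, 67, 63, 58, 56, 57]
t=5: [52, 46, 43, 42, 42, 44, 49, 55, 58, 56]
t=6: [65, 66, 65, 63, 63, 66, 65, 62, 59, 60]
t=7: [48, 45, 46, 48, 47, 46, 47, 50, 53, 51]
t=8: [68, 69, 69, 70, 70, 69, 69, 67, 66, 67]
t=9: [41, 40, 39, 39, 39, 39, 40, 42, 43, 43]
t=10: [61, 59, 58, 58, 58, 58, 60, 62, 63, 63]
t=11: [52, 54, 56, 57, 57, 56, 54, 51, 49, 49]
t=12: [66, 63, 60, 58, 58, 60, 63, 66, 69, 68]
t=13: [45, 49, 53, 56, 56, 53, 49, 44, 42, 42]
t=14: [66, 67, 64, 61, 61, 64, 66, 66, 63, 64]
t=15: [45, 45, 47, 50, 50, 48, 45, 46, 47, 47]
t=16: [67, 67, 68, 69, 69, 69, 69, 68, 69, 69]
t=17: [42, 42, 41, 40, 40, 40, 40, 40, 40, 40]
t=18: [62, 62, 61, 60, 60, 60, 60, 60, 60, 60]
t=19: [51, 51, 52, 53, 54, 54, 54, 54, 54, 53]
t=20: [66, 66, 65, 64, 63, 63, 63, 63, 63, 64]
t=21: [45, 45, 46, 47, 48, 49, 49, 49, 48, 47]
t=22: [67, 67, 68, 70, 70, 70, 70, 70, 70, 69]
t=23: [42, 42, 41, 39, 39, 39, 39, 39, 39, 40]
t=24: [62, 62, 60, 58, 58, 58, 58, 58, 58, 60]
t=25: [51, 51, 54, 56, 57, 57, 57, 57, 56, 54]
t=26: [65, 65, 63, 60, 58, 58, 58, 58, 60, 63]
t=27: [46, 46, 49, 53, 56, 57, 57, 56, 53, 49]
t=28: [69, 69, 67, 64, 60, 58, 58, 60, 64, 67]
t=29: [40, 40, 43, 48, 53, 56, 56, 53, 48, 43]
t=30: [61, 61, 65, 67, 65, 61, 61, 65, 67, 65]
t=31: [50, 50, 46, 44, 46, 50, 50, 46, 44, 46]
t=32: [69, 69, 68, 67, 68, 69, 69, 68, 67, 68]
t=33: [40, 40, 41, 42, 41, 40, 40, 41, 42, 41]
t=34: [60, 60, 61, 61, 61, 60, 60, 61, 61, 61]
t=35: [53, 53, 52, 52, 52, 53, 53, 52, 52, 52]
t=36: [64, 64, 65, 66, 65, 64, 64, 65, 66, 65]
t=37: [47, 47, 46, 45, 46, 47, 47, 46, 45, 46]
t=38: [69, 69, 68, 68, 68, 69, 69, 68, 68, 68]
t=39: [40, 40, 41, 42, 41, 40, 40, 41, 42, 41]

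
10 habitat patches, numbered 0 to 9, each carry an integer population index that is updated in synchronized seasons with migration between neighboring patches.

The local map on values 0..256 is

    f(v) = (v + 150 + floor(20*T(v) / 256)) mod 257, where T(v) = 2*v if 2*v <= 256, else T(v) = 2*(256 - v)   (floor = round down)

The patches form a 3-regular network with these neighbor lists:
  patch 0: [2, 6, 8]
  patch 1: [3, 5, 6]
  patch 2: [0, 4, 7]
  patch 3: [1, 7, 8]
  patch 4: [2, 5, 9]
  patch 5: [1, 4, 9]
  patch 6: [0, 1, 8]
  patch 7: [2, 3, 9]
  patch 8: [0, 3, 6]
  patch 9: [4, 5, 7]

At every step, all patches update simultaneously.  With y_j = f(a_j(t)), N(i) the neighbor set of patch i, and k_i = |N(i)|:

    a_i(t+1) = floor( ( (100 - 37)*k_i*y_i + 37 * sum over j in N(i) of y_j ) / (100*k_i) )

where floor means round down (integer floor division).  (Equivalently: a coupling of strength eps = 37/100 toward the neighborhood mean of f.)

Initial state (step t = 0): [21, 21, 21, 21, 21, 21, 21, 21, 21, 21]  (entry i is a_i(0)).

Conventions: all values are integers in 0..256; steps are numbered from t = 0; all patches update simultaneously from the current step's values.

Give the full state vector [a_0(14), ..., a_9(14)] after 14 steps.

Answer: [198, 198, 198, 198, 198, 198, 198, 198, 198, 198]

Derivation:
t=0: [21, 21, 21, 21, 21, 21, 21, 21, 21, 21]
t=1: [174, 174, 174, 174, 174, 174, 174, 174, 174, 174]
t=2: [79, 79, 79, 79, 79, 79, 79, 79, 79, 79]
t=3: [241, 241, 241, 241, 241, 241, 241, 241, 241, 241]
t=4: [136, 136, 136, 136, 136, 136, 136, 136, 136, 136]
t=5: [47, 47, 47, 47, 47, 47, 47, 47, 47, 47]
t=6: [204, 204, 204, 204, 204, 204, 204, 204, 204, 204]
t=7: [105, 105, 105, 105, 105, 105, 105, 105, 105, 105]
t=8: [14, 14, 14, 14, 14, 14, 14, 14, 14, 14]
t=9: [166, 166, 166, 166, 166, 166, 166, 166, 166, 166]
t=10: [73, 73, 73, 73, 73, 73, 73, 73, 73, 73]
t=11: [234, 234, 234, 234, 234, 234, 234, 234, 234, 234]
t=12: [130, 130, 130, 130, 130, 130, 130, 130, 130, 130]
t=13: [42, 42, 42, 42, 42, 42, 42, 42, 42, 42]
t=14: [198, 198, 198, 198, 198, 198, 198, 198, 198, 198]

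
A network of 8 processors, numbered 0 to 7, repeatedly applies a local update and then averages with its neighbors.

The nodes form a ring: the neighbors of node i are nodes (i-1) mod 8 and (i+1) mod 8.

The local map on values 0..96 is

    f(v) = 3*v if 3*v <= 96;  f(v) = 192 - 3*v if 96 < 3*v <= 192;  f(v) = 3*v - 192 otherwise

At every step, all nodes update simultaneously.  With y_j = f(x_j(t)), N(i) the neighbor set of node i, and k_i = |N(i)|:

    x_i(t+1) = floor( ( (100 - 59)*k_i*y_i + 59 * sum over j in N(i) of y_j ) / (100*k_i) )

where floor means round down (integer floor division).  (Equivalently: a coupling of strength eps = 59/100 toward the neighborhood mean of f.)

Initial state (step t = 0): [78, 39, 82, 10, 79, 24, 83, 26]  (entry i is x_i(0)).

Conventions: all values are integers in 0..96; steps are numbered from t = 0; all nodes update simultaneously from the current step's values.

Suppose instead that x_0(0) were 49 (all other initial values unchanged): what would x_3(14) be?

Simulating step by step:
t=0: [49, 39, 82, 10, 79, 24, 83, 26]
t=1: [63, 59, 53, 41, 48, 59, 67, 62]
t=2: [7, 16, 38, 52, 44, 22, 9, 6]
t=3: [28, 48, 56, 55, 54, 52, 35, 21]
t=4: [67, 51, 31, 27, 30, 49, 64, 76]
t=5: [25, 46, 73, 87, 74, 45, 23, 17]
t=6: [61, 52, 47, 45, 49, 52, 60, 63]
t=7: [15, 32, 48, 51, 45, 31, 16, 7]
t=8: [52, 66, 59, 46, 62, 69, 53, 36]
t=9: [41, 17, 23, 28, 22, 17, 42, 54]
t=10: [52, 61, 68, 74, 66, 59, 50, 52]
t=11: [28, 17, 16, 17, 15, 20, 32, 37]
t=12: [73, 59, 49, 48, 51, 66, 80, 86]
t=13: [34, 27, 37, 44, 31, 28, 40, 49]
t=14: [74, 83, 74, 75, 80, 83, 67, 66]

Answer: x_3(14) = 75
Key observation: This trace re-runs the system from the modified initial state.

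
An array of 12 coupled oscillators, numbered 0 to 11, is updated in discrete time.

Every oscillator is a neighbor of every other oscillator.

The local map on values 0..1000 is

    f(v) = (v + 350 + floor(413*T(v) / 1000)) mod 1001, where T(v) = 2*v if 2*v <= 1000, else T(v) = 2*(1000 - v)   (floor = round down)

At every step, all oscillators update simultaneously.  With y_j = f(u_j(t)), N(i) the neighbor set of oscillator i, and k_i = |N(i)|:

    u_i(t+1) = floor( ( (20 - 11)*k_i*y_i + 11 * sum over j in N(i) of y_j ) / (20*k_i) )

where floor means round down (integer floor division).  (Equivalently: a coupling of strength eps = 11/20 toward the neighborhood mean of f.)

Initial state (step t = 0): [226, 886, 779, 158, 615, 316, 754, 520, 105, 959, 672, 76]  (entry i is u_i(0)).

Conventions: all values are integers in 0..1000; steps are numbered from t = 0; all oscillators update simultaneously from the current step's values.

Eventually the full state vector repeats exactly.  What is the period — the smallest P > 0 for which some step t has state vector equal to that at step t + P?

Simulating step by step:
t=0: [226, 886, 779, 158, 615, 316, 754, 520, 105, 959, 672, 76]
t=1: [578, 405, 398, 529, 386, 644, 396, 380, 490, 410, 390, 469]
t=2: [198, 123, 118, 195, 109, 203, 117, 105, 185, 127, 112, 170]
t=3: [654, 600, 596, 652, 590, 658, 595, 586, 645, 602, 592, 634]
t=4: [284, 280, 280, 284, 279, 284, 280, 279, 283, 280, 280, 283]
t=5: [865, 862, 862, 865, 861, 865, 862, 861, 864, 862, 862, 864]
t=6: [324, 324, 324, 324, 324, 324, 324, 324, 324, 324, 324, 324]
t=7: [941, 941, 941, 941, 941, 941, 941, 941, 941, 941, 941, 941]
t=8: [338, 338, 338, 338, 338, 338, 338, 338, 338, 338, 338, 338]
t=9: [967, 967, 967, 967, 967, 967, 967, 967, 967, 967, 967, 967]
t=10: [343, 343, 343, 343, 343, 343, 343, 343, 343, 343, 343, 343]
t=11: [976, 976, 976, 976, 976, 976, 976, 976, 976, 976, 976, 976]
t=12: [344, 344, 344, 344, 344, 344, 344, 344, 344, 344, 344, 344]
t=13: [978, 978, 978, 978, 978, 978, 978, 978, 978, 978, 978, 978]
t=14: [345, 345, 345, 345, 345, 345, 345, 345, 345, 345, 345, 345]
t=15: [979, 979, 979, 979, 979, 979, 979, 979, 979, 979, 979, 979]
t=16: [345, 345, 345, 345, 345, 345, 345, 345, 345, 345, 345, 345]

Answer: 2
Key observation: The state at step 14, [345, 345, 345, 345, 345, 345, 345, 345, 345, 345, 345, 345], reappears at step 16 — and no state repeats earlier — so the cycle the system enters has period 2.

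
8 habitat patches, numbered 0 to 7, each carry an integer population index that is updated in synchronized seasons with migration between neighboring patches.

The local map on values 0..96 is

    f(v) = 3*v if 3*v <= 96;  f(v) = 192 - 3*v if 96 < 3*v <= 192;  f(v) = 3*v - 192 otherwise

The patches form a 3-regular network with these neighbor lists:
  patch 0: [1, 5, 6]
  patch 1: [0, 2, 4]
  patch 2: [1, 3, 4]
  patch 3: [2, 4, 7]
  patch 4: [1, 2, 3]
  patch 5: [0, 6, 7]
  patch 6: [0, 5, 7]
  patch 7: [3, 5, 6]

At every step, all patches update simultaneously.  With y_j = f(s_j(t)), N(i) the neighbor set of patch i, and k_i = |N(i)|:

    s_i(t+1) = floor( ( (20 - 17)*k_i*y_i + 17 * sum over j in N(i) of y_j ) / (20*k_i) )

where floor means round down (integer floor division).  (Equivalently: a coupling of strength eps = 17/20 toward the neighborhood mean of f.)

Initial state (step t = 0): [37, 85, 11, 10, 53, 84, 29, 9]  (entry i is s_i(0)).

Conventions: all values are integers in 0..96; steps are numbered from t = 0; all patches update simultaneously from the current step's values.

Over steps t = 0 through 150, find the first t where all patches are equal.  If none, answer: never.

Answer: 34
Key observation: Synchronization is absorbing here: once all patches are equal they stay equal, and step 34 is the first all-equal step.

Derivation:
t=0: [37, 85, 11, 10, 53, 84, 29, 9]  (not all equal)
t=1: [71, 51, 40, 30, 40, 64, 60, 54]  (not all equal)
t=2: [17, 52, 67, 62, 67, 17, 16, 33]  (not all equal)
t=3: [45, 24, 15, 32, 15, 62, 62, 43]  (not all equal)
t=4: [32, 52, 67, 57, 67, 36, 36, 40]  (not all equal)
t=5: [72, 37, 20, 28, 20, 84, 84, 64]  (not all equal)
t=6: [60, 52, 72, 46, 72, 32, 32, 57]  (not all equal)
t=7: [66, 22, 35, 27, 35, 50, 50, 72]  (not all equal)
t=8: [43, 60, 79, 68, 79, 26, 26, 50]  (not all equal)
t=9: [57, 45, 26, 39, 26, 63, 63, 53]  (not all equal)
t=10: [21, 58, 71, 64, 71, 16, 16, 27]  (not all equal)
t=11: [41, 32, 14, 34, 14, 61, 61, 39]  (not all equal)
t=12: [42, 57, 70, 58, 70, 44, 44, 41]  (not all equal)
t=13: [49, 32, 18, 32, 18, 64, 64, 49]  (not all equal)
t=14: [33, 57, 77, 57, 77, 25, 25, 33]  (not all equal)
t=15: [62, 51, 28, 51, 28, 85, 85, 62]  (not all equal)
t=16: [47, 55, 58, 55, 58, 30, 30, 47]  (not all equal)
t=17: [66, 28, 23, 28, 23, 67, 67, 66]  (not all equal)
t=18: [29, 53, 77, 53, 77, 7, 7, 29]  (not all equal)
t=19: [34, 51, 35, 51, 35, 58, 58, 34]  (not all equal)
t=20: [34, 80, 59, 80, 59, 58, 58, 34]  (not all equal)
t=21: [37, 41, 33, 41, 33, 58, 58, 37]  (not all equal)
t=22: [41, 86, 79, 86, 79, 53, 53, 41]  (not all equal)
t=23: [47, 54, 56, 54, 56, 53, 53, 47]  (not all equal)
t=24: [34, 32, 27, 32, 27, 43, 43, 34]  (not all equal)
t=25: [76, 85, 89, 85, 89, 78, 78, 76]  (not all equal)
t=26: [47, 62, 68, 62, 68, 38, 38, 47]  (not all equal)
t=27: [53, 22, 8, 22, 8, 62, 62, 53]  (not all equal)
t=28: [27, 32, 47, 32, 47, 21, 21, 27]  (not all equal)
t=29: [75, 66, 76, 66, 76, 73, 73, 75]  (not all equal)
t=30: [21, 30, 19, 30, 19, 30, 30, 21]  (not all equal)
t=31: [85, 63, 75, 63, 75, 74, 74, 85]  (not all equal)
t=32: [27, 37, 16, 37, 16, 48, 48, 27]  (not all equal)
t=33: [62, 62, 66, 62, 66, 66, 66, 62]  (not all equal)
t=34: [6, 6, 6, 6, 6, 6, 6, 6]  (all equal)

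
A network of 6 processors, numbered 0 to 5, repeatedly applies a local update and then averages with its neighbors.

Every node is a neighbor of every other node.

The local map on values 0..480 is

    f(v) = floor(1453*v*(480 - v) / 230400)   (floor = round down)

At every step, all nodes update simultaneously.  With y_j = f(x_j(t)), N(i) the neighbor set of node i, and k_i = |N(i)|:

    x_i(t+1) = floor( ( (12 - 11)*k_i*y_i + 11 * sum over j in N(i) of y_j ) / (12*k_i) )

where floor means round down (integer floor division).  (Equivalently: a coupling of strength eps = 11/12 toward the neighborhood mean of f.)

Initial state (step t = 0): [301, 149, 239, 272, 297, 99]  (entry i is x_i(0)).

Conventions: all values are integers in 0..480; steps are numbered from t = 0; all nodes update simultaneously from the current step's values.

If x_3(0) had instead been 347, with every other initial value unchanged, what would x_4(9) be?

Simulating step by step:
t=0: [301, 149, 239, 347, 297, 99]
t=1: [311, 314, 308, 316, 311, 321]
t=2: [328, 328, 327, 328, 328, 329]
t=3: [314, 314, 313, 314, 314, 314]
t=4: [328, 328, 328, 328, 328, 328]
t=5: [314, 314, 314, 314, 314, 314]
t=6: [328, 328, 328, 328, 328, 328]
t=7: [314, 314, 314, 314, 314, 314]
t=8: [328, 328, 328, 328, 328, 328]
t=9: [314, 314, 314, 314, 314, 314]

Answer: x_4(9) = 314
Key observation: This trace re-runs the system from the modified initial state.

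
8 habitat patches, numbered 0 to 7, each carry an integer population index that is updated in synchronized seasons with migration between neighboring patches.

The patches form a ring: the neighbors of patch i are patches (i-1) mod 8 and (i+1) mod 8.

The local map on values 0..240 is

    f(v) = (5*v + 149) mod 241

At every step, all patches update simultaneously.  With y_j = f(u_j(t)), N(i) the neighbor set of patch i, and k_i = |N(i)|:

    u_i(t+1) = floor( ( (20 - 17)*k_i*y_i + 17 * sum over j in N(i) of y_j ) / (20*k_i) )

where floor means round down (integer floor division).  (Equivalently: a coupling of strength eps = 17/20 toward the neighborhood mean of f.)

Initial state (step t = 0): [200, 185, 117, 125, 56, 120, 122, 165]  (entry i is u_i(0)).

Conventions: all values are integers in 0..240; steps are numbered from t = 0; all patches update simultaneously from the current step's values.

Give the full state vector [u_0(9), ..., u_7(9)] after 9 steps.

Answer: [140, 94, 100, 68, 107, 96, 126, 91]

Derivation:
t=0: [200, 185, 117, 125, 56, 120, 122, 165]
t=1: [78, 99, 70, 92, 60, 99, 20, 95]
t=2: [137, 55, 125, 114, 154, 116, 130, 48]
t=3: [157, 96, 186, 140, 132, 116, 76, 101]
t=4: [167, 160, 133, 104, 69, 57, 82, 135]
t=5: [141, 81, 189, 71, 163, 66, 136, 56]
t=6: [130, 121, 59, 58, 110, 80, 196, 128]
t=7: [52, 123, 127, 208, 145, 172, 81, 112]
t=8: [139, 103, 122, 123, 137, 101, 126, 136]
t=9: [140, 94, 100, 68, 107, 96, 126, 91]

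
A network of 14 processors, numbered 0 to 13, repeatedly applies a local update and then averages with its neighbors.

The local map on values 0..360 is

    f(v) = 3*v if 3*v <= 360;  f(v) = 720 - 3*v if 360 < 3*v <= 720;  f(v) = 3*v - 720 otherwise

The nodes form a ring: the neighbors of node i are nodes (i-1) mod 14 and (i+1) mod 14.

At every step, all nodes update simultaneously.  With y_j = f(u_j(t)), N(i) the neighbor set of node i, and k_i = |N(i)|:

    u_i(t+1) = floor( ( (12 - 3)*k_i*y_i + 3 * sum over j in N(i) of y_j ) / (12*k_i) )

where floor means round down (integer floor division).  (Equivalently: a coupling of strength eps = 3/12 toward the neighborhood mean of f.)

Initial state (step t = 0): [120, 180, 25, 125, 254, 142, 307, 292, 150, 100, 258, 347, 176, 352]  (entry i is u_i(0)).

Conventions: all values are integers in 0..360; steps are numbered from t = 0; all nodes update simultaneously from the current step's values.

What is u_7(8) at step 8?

Simulating step by step:
t=0: [120, 180, 25, 125, 254, 142, 307, 292, 150, 100, 258, 347, 176, 352]
t=1: [334, 189, 121, 273, 111, 250, 207, 175, 259, 265, 118, 271, 226, 321]
t=2: [261, 194, 299, 160, 265, 76, 102, 165, 76, 107, 286, 119, 73, 222]
t=3: [71, 133, 180, 211, 114, 218, 286, 235, 239, 286, 188, 312, 215, 75]
t=4: [228, 289, 186, 130, 275, 109, 113, 28, 21, 123, 161, 190, 111, 204]
t=5: [58, 135, 181, 280, 160, 300, 305, 113, 101, 300, 240, 183, 282, 127]
t=6: [212, 280, 187, 142, 217, 189, 211, 316, 292, 172, 43, 144, 158, 291]
t=7: [97, 120, 171, 249, 107, 134, 112, 201, 171, 188, 158, 262, 239, 156]
t=8: [294, 332, 203, 86, 283, 320, 306, 155, 189, 173, 212, 80, 42, 225]

Answer: u_7(8) = 155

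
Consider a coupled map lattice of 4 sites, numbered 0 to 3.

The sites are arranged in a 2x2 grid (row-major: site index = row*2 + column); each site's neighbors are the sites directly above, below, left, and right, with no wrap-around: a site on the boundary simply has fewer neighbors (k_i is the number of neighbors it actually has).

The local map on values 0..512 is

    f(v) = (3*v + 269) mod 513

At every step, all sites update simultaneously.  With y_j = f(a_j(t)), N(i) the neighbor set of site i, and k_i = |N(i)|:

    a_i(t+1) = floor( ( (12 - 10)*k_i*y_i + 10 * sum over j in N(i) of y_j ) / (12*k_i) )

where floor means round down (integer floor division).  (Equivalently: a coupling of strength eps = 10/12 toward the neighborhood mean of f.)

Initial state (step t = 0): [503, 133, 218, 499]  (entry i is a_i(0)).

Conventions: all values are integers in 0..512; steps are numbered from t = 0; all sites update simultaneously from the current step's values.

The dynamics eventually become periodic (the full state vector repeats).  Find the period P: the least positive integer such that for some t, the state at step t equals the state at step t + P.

Answer: 9
Key observation: The state at step 28, [99, 429, 429, 99], reappears at step 37 — and no state repeats earlier — so the cycle the system enters has period 9.

Derivation:
t=0: [503, 133, 218, 499]
t=1: [275, 220, 262, 273]
t=2: [196, 123, 59, 195]
t=3: [295, 306, 359, 294]
t=4: [221, 132, 158, 221]
t=5: [229, 374, 387, 229]
t=6: [394, 430, 436, 394]
t=7: [95, 357, 360, 95]
t=8: [272, 86, 88, 272]
t=9: [24, 51, 52, 24]
t=10: [409, 354, 355, 409]
t=11: [333, 442, 443, 333]
t=12: [88, 211, 211, 88]
t=13: [327, 81, 81, 327]
t=14: [464, 272, 272, 464]
t=15: [69, 111, 111, 69]
t=16: [153, 411, 411, 153]
t=17: [432, 258, 258, 432]
t=18: [18, 24, 24, 18]
t=19: [338, 326, 326, 338]
t=20: [227, 251, 251, 227]
t=21: [497, 449, 449, 497]
t=22: [101, 197, 197, 101]
t=23: [299, 107, 107, 299]
t=24: [87, 129, 129, 87]
t=25: [122, 38, 38, 122]
t=26: [339, 165, 165, 339]
t=27: [252, 258, 258, 252]
t=28: [99, 429, 429, 99]
t=29: [23, 47, 47, 23]
t=30: [398, 350, 350, 398]
t=31: [317, 413, 413, 317]
t=32: [434, 242, 242, 434]
t=33: [407, 107, 107, 407]
t=34: [141, 399, 399, 141]
t=35: [396, 222, 222, 396]
t=36: [423, 429, 429, 423]
t=37: [99, 429, 429, 99]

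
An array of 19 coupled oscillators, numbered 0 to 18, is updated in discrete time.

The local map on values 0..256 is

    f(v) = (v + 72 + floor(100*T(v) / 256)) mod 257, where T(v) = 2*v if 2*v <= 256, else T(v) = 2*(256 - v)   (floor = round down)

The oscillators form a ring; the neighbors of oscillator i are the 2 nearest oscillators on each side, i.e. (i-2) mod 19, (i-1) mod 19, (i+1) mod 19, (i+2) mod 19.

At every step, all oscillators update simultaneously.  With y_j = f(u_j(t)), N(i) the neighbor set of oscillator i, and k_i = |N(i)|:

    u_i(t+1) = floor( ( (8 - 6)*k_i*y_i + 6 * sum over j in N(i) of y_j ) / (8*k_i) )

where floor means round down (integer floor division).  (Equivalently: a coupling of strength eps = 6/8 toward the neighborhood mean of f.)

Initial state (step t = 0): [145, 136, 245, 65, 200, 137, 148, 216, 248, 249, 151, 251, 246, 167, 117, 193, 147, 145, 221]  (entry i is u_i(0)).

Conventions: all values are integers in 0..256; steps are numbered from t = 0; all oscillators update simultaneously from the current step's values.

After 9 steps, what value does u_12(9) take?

Simulating step by step:
t=0: [145, 136, 245, 65, 200, 137, 148, 216, 248, 249, 151, 251, 246, 167, 117, 193, 147, 145, 221]
t=1: [52, 79, 79, 86, 79, 77, 55, 58, 59, 63, 63, 61, 52, 53, 47, 45, 47, 51, 50]
t=2: [181, 195, 205, 214, 205, 198, 187, 182, 177, 180, 178, 175, 169, 163, 158, 157, 156, 159, 170]
t=3: [54, 56, 58, 58, 58, 57, 55, 54, 53, 53, 52, 52, 51, 50, 49, 49, 49, 50, 52]
t=4: [167, 170, 172, 173, 173, 172, 170, 168, 166, 165, 164, 163, 162, 161, 159, 159, 160, 162, 164]
t=5: [51, 51, 51, 52, 52, 51, 51, 51, 51, 50, 50, 50, 49, 49, 49, 49, 49, 50, 50]
t=6: [161, 162, 162, 162, 162, 162, 162, 161, 161, 161, 160, 160, 159, 159, 159, 159, 159, 160, 161]
t=7: [50, 50, 50, 50, 50, 50, 50, 50, 50, 50, 49, 49, 49, 49, 49, 49, 49, 49, 49]
t=8: [160, 160, 161, 161, 161, 161, 161, 161, 160, 160, 159, 159, 159, 159, 159, 159, 159, 159, 159]
t=9: [49, 49, 50, 50, 50, 50, 50, 50, 49, 49, 49, 49, 49, 49, 49, 49, 49, 49, 49]

Answer: u_12(9) = 49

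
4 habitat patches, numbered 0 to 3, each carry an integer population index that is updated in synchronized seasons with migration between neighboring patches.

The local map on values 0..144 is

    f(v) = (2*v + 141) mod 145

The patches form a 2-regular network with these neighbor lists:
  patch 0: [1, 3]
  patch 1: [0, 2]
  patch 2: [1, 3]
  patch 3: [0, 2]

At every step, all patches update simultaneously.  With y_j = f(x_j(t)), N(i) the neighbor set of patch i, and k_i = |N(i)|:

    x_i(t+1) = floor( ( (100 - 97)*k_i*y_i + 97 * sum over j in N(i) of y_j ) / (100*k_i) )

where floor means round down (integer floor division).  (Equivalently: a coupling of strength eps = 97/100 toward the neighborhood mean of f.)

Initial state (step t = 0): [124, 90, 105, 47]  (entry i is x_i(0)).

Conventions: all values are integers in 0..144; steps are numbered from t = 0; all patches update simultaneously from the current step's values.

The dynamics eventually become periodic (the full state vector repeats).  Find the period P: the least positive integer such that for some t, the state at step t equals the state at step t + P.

Answer: 16
Key observation: The state at step 27, [17, 79, 17, 79], reappears at step 43 — and no state repeats earlier — so the cycle the system enters has period 16.

Derivation:
t=0: [124, 90, 105, 47]
t=1: [61, 78, 60, 80]
t=2: [12, 113, 12, 113]
t=3: [75, 21, 75, 21]
t=4: [36, 2, 36, 2]
t=5: [2, 65, 2, 65]
t=6: [122, 3, 122, 3]
t=7: [4, 92, 4, 92]
t=8: [34, 4, 34, 4]
t=9: [5, 62, 5, 62]
t=10: [116, 9, 116, 9]
t=11: [16, 80, 16, 80]
t=12: [11, 27, 11, 27]
t=13: [49, 18, 49, 18]
t=14: [33, 92, 33, 92]
t=15: [35, 61, 35, 61]
t=16: [116, 67, 116, 67]
t=17: [128, 84, 128, 84]
t=18: [21, 104, 21, 104]
t=19: [58, 38, 58, 38]
t=20: [73, 110, 73, 110]
t=21: [73, 139, 73, 139]
t=22: [129, 141, 129, 141]
t=23: [132, 109, 132, 109]
t=24: [70, 113, 70, 113]
t=25: [78, 134, 78, 134]
t=26: [115, 10, 115, 10]
t=27: [17, 79, 17, 79]
t=28: [9, 29, 9, 29]
t=29: [52, 15, 52, 15]
t=30: [28, 97, 28, 97]
t=31: [45, 51, 45, 51]
t=32: [97, 86, 97, 86]
t=33: [23, 44, 23, 44]
t=34: [82, 43, 82, 43]
t=35: [79, 17, 79, 17]
t=36: [29, 9, 29, 9]
t=37: [15, 52, 15, 52]
t=38: [97, 28, 97, 28]
t=39: [51, 45, 51, 45]
t=40: [86, 97, 86, 97]
t=41: [44, 23, 44, 23]
t=42: [43, 82, 43, 82]
t=43: [17, 79, 17, 79]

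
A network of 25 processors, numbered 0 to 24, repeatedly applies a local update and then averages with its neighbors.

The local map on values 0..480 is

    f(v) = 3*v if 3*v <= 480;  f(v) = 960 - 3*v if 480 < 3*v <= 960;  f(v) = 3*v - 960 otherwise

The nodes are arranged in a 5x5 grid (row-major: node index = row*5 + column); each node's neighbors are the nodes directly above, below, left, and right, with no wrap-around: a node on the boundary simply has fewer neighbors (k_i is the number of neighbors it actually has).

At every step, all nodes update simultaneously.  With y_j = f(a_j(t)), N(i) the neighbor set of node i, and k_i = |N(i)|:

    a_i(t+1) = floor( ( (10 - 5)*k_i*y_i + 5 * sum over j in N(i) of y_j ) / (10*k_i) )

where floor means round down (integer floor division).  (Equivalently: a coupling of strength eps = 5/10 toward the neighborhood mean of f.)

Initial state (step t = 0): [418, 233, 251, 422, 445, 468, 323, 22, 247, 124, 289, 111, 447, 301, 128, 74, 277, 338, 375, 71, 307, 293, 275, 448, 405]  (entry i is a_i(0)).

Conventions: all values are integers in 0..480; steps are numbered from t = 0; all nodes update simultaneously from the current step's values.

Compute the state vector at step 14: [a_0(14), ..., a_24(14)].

Answer: [117, 121, 93, 162, 168, 235, 324, 335, 307, 136, 293, 320, 252, 226, 107, 266, 246, 183, 337, 323, 289, 268, 214, 361, 372]

Derivation:
t=0: [418, 233, 251, 422, 445, 468, 323, 22, 247, 124, 289, 111, 447, 301, 128, 74, 277, 338, 375, 71, 307, 293, 275, 448, 405]
t=1: [323, 215, 209, 286, 357, 288, 142, 135, 209, 349, 213, 243, 254, 172, 299, 154, 150, 128, 171, 240, 95, 91, 154, 284, 276]
t=2: [107, 285, 303, 180, 102, 174, 343, 363, 296, 128, 292, 289, 282, 352, 160, 407, 393, 386, 370, 227, 326, 336, 358, 227, 153]
t=3: [296, 126, 134, 281, 354, 298, 130, 102, 164, 335, 174, 107, 121, 150, 366, 184, 184, 173, 181, 321, 86, 82, 144, 260, 369]
t=4: [147, 333, 334, 220, 91, 183, 328, 355, 348, 140, 351, 360, 371, 398, 152, 388, 381, 423, 342, 118, 292, 306, 360, 256, 119]
t=5: [333, 104, 95, 216, 316, 298, 96, 90, 174, 345, 169, 116, 172, 211, 396, 162, 175, 219, 169, 323, 103, 85, 150, 186, 315]
t=6: [114, 258, 291, 278, 102, 163, 268, 316, 342, 150, 374, 376, 378, 358, 182, 436, 390, 374, 356, 120, 336, 326, 385, 354, 110]
t=7: [335, 190, 97, 139, 297, 345, 182, 66, 120, 356, 245, 171, 144, 152, 361, 244, 192, 166, 146, 322, 115, 84, 144, 156, 280]
t=8: [138, 320, 313, 328, 165, 151, 345, 286, 327, 146, 237, 405, 411, 397, 156, 273, 365, 441, 393, 116, 292, 319, 413, 399, 178]
t=9: [320, 85, 31, 96, 348, 349, 138, 99, 109, 378, 266, 219, 255, 238, 403, 148, 162, 294, 256, 359, 78, 84, 240, 272, 359]
t=10: [85, 212, 186, 228, 157, 139, 324, 277, 289, 197, 220, 307, 213, 243, 214, 367, 371, 176, 169, 151, 291, 284, 199, 163, 123]
t=11: [312, 273, 322, 299, 396, 303, 119, 168, 172, 331, 249, 117, 264, 263, 334, 160, 166, 377, 424, 416, 105, 154, 350, 433, 415]
t=12: [60, 135, 113, 144, 138, 124, 303, 349, 312, 135, 253, 325, 227, 206, 103, 405, 414, 214, 277, 250, 393, 375, 207, 284, 299]
t=13: [284, 297, 323, 345, 416, 258, 135, 130, 170, 327, 207, 109, 234, 263, 314, 244, 235, 287, 186, 188, 214, 222, 268, 142, 111]
t=14: [117, 121, 93, 162, 168, 235, 324, 335, 307, 136, 293, 320, 252, 226, 107, 266, 246, 183, 337, 323, 289, 268, 214, 361, 372]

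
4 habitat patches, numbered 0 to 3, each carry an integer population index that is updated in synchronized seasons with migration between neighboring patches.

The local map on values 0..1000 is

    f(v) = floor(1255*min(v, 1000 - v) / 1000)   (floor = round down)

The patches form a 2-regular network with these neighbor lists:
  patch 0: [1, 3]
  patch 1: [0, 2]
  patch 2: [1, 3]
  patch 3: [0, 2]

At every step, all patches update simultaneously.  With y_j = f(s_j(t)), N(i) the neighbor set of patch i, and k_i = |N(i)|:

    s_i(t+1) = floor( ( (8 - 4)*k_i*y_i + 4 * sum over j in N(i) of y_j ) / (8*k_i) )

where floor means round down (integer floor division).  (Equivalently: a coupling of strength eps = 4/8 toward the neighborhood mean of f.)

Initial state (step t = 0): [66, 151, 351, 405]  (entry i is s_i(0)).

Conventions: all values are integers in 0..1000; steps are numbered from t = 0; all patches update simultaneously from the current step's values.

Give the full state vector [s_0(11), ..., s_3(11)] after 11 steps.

Simulating step by step:
t=0: [66, 151, 351, 405]
t=1: [215, 225, 394, 384]
t=2: [325, 331, 437, 431]
t=3: [442, 446, 512, 508]
t=4: [571, 571, 600, 600]
t=5: [529, 529, 511, 511]
t=6: [596, 596, 607, 607]
t=7: [503, 503, 496, 496]
t=8: [622, 622, 622, 622]
t=9: [474, 474, 474, 474]
t=10: [594, 594, 594, 594]
t=11: [509, 509, 509, 509]

Answer: [509, 509, 509, 509]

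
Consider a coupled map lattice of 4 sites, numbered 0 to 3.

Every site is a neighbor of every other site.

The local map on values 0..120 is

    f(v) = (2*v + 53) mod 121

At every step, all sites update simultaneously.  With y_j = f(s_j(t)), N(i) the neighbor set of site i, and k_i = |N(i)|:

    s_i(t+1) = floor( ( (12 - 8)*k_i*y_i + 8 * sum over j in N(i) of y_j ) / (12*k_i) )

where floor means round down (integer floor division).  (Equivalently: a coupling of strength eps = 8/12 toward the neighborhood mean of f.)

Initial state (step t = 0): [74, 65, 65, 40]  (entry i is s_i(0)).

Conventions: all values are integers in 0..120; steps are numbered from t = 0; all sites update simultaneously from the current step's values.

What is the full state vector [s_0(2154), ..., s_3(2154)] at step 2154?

Simulating step by step:
t=0: [74, 65, 65, 40]
t=1: [56, 54, 54, 49]
t=2: [39, 38, 38, 37]
t=3: [8, 8, 8, 7]
t=4: [68, 68, 68, 68]
t=5: [68, 68, 68, 68]

Answer: [68, 68, 68, 68]
Key observation: The state at step 4, [68, 68, 68, 68], reappears at step 5: the system is in a cycle of period 1 from step 4 on.  Therefore the state at step 2154 equals the state at step 4 + ((2154 - 4) mod 1) = 4, which is [68, 68, 68, 68].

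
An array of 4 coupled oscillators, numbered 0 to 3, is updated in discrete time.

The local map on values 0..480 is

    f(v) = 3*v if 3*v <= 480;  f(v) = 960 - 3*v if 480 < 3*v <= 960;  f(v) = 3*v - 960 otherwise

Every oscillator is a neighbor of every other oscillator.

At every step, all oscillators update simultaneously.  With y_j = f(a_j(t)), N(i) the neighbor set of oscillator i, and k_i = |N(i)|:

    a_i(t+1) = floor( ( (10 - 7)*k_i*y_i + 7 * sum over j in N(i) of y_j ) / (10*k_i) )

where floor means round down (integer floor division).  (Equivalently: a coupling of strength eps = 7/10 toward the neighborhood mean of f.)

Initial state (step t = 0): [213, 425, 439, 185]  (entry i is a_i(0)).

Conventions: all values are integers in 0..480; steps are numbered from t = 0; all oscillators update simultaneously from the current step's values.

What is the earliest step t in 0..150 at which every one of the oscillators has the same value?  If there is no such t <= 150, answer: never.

Answer: 3
Key observation: Synchronization is absorbing here: once all oscillators are equal they stay equal, and step 3 is the first all-equal step.

Derivation:
t=0: [213, 425, 439, 185]  (not all equal)
t=1: [347, 347, 350, 353]  (not all equal)
t=2: [87, 87, 87, 88]  (not all equal)
t=3: [261, 261, 261, 261]  (all equal)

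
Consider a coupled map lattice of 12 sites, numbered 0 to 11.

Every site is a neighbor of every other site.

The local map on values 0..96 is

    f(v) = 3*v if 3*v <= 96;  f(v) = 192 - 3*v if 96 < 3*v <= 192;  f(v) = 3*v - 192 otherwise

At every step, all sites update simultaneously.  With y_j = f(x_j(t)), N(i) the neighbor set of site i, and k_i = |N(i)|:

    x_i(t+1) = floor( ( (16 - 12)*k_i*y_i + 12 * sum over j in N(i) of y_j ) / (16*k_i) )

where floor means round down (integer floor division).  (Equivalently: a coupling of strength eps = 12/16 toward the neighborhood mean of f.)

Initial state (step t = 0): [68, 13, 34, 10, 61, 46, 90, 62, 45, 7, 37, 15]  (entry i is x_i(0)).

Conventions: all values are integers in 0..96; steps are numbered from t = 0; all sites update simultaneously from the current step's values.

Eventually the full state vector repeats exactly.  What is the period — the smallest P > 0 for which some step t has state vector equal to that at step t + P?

Simulating step by step:
t=0: [68, 13, 34, 10, 61, 46, 90, 62, 45, 7, 37, 15]
t=1: [37, 42, 51, 41, 37, 45, 49, 36, 45, 39, 50, 43]
t=2: [66, 63, 58, 64, 66, 62, 59, 67, 62, 65, 59, 63]
t=3: [7, 6, 9, 6, 7, 7, 8, 7, 7, 6, 8, 6]
t=4: [21, 20, 22, 20, 21, 21, 21, 21, 21, 20, 21, 20]
t=5: [62, 61, 62, 61, 62, 62, 62, 62, 62, 61, 62, 61]
t=6: [6, 7, 6, 7, 6, 6, 6, 6, 6, 7, 6, 7]
t=7: [18, 19, 18, 19, 18, 18, 18, 18, 18, 19, 18, 19]
t=8: [54, 55, 54, 55, 54, 54, 54, 54, 54, 55, 54, 55]
t=9: [29, 28, 29, 28, 29, 29, 29, 29, 29, 28, 29, 28]
t=10: [86, 85, 86, 85, 86, 86, 86, 86, 86, 85, 86, 85]
t=11: [65, 64, 65, 64, 65, 65, 65, 65, 65, 64, 65, 64]
t=12: [2, 1, 2, 1, 2, 2, 2, 2, 2, 1, 2, 1]
t=13: [5, 4, 5, 4, 5, 5, 5, 5, 5, 4, 5, 4]
t=14: [14, 13, 14, 13, 14, 14, 14, 14, 14, 13, 14, 13]
t=15: [41, 40, 41, 40, 41, 41, 41, 41, 41, 40, 41, 40]
t=16: [69, 70, 69, 70, 69, 69, 69, 69, 69, 70, 69, 70]
t=17: [15, 16, 15, 16, 15, 15, 15, 15, 15, 16, 15, 16]
t=18: [45, 46, 45, 46, 45, 45, 45, 45, 45, 46, 45, 46]
t=19: [56, 55, 56, 55, 56, 56, 56, 56, 56, 55, 56, 55]
t=20: [24, 25, 24, 25, 24, 24, 24, 24, 24, 25, 24, 25]
t=21: [72, 73, 72, 73, 72, 72, 72, 72, 72, 73, 72, 73]
t=22: [24, 25, 24, 25, 24, 24, 24, 24, 24, 25, 24, 25]

Answer: 2
Key observation: The state at step 20, [24, 25, 24, 25, 24, 24, 24, 24, 24, 25, 24, 25], reappears at step 22 — and no state repeats earlier — so the cycle the system enters has period 2.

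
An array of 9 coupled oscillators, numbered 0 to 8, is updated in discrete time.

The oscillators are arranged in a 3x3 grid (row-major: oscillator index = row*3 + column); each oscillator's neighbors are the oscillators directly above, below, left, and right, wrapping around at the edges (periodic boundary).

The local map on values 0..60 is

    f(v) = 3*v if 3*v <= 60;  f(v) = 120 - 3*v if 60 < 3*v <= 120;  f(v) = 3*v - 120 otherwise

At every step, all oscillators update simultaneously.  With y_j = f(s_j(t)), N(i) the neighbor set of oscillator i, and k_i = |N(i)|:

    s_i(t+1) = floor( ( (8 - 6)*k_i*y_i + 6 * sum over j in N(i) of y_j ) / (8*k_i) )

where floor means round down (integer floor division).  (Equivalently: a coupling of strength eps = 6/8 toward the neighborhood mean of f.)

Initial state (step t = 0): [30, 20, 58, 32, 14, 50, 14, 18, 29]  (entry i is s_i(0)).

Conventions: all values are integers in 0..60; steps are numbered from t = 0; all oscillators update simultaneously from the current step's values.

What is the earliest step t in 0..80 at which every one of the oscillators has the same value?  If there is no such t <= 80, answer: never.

Simulating step by step:
t=0: [30, 20, 58, 32, 14, 50, 14, 18, 29]  (not all equal)
t=1: [41, 48, 42, 33, 42, 36, 36, 46, 42]  (not all equal)
t=2: [12, 12, 9, 11, 15, 10, 12, 13, 10]  (not all equal)
t=3: [33, 36, 31, 35, 37, 32, 34, 37, 32]  (not all equal)
t=4: [18, 15, 21, 17, 13, 20, 17, 14, 20]  (not all equal)
t=5: [51, 47, 55, 51, 46, 53, 51, 47, 54]  (not all equal)
t=6: [33, 27, 36, 31, 25, 35, 32, 26, 36]  (not all equal)
t=7: [24, 32, 19, 26, 34, 21, 25, 33, 20]  (not all equal)
t=8: [43, 33, 49, 42, 31, 47, 43, 32, 48]  (not all equal)
t=9: [14, 21, 20, 13, 20, 21, 14, 21, 21]  (not all equal)
t=10: [47, 55, 54, 47, 54, 54, 47, 54, 54]  (not all equal)
t=11: [29, 38, 38, 28, 38, 38, 28, 38, 38]  (not all equal)
t=12: [24, 11, 11, 24, 11, 11, 24, 11, 11]  (not all equal)
t=13: [42, 35, 35, 42, 35, 35, 42, 35, 35]  (not all equal)
t=14: [9, 13, 13, 9, 13, 13, 9, 13, 13]  (not all equal)
t=15: [31, 36, 36, 31, 36, 36, 31, 36, 36]  (not all equal)
t=16: [21, 14, 14, 21, 14, 14, 21, 14, 14]  (not all equal)
t=17: [51, 44, 44, 51, 44, 44, 51, 44, 44]  (not all equal)
t=18: [25, 15, 15, 25, 15, 15, 25, 15, 15]  (not all equal)
t=19: [45, 45, 45, 45, 45, 45, 45, 45, 45]  (all equal)

Answer: 19
Key observation: Synchronization is absorbing here: once all oscillators are equal they stay equal, and step 19 is the first all-equal step.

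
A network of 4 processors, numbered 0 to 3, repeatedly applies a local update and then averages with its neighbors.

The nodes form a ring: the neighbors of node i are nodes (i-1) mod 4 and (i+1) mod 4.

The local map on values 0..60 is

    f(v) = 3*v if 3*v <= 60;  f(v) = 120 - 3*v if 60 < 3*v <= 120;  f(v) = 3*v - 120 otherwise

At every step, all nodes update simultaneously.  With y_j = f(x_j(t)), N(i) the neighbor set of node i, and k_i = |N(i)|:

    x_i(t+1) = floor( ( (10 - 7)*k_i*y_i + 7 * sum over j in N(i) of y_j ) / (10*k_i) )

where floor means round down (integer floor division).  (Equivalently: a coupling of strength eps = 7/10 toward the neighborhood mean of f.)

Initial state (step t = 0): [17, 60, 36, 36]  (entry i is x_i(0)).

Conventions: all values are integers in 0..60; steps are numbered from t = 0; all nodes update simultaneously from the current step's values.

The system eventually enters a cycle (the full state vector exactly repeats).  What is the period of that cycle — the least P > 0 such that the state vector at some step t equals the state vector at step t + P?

Simulating step by step:
t=0: [17, 60, 36, 36]
t=1: [40, 40, 28, 25]
t=2: [15, 12, 26, 26]
t=3: [40, 41, 39, 43]
t=4: [4, 1, 5, 3]
t=5: [7, 10, 8, 12]
t=6: [29, 24, 30, 26]
t=7: [41, 36, 40, 34]
t=8: [11, 4, 10, 6]
t=9: [20, 25, 19, 27]
t=10: [47, 54, 46, 52]
t=11: [33, 26, 32, 24]
t=12: [37, 28, 38, 30]
t=13: [25, 16, 24, 14]
t=14: [45, 46, 45, 45]
t=15: [16, 15, 16, 15]
t=16: [45, 47, 45, 47]
t=17: [19, 16, 19, 16]
t=18: [50, 54, 50, 54]
t=19: [38, 33, 38, 33]
t=20: [16, 10, 16, 10]
t=21: [35, 42, 35, 42]
t=22: [8, 12, 8, 12]
t=23: [32, 27, 32, 27]
t=24: [34, 28, 34, 28]
t=25: [30, 23, 30, 23]
t=26: [44, 36, 44, 36]
t=27: [12, 12, 12, 12]
t=28: [36, 36, 36, 36]
t=29: [12, 12, 12, 12]

Answer: 2
Key observation: The state at step 27, [12, 12, 12, 12], reappears at step 29 — and no state repeats earlier — so the cycle the system enters has period 2.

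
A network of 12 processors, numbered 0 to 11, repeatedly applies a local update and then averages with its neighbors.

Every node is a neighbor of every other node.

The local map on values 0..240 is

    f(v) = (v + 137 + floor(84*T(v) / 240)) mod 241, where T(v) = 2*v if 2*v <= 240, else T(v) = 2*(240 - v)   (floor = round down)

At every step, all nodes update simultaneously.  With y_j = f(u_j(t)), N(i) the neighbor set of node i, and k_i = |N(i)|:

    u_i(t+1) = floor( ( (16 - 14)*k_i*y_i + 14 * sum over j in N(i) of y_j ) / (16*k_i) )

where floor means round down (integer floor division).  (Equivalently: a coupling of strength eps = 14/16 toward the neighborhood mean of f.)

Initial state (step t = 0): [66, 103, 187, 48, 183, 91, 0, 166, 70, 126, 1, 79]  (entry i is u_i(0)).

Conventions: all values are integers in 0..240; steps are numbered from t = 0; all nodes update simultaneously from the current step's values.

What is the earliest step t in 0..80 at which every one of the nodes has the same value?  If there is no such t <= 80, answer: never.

Simulating step by step:
t=0: [66, 103, 187, 48, 183, 91, 0, 166, 70, 126, 1, 79]  (not all equal)
t=1: [89, 92, 94, 98, 94, 91, 95, 94, 89, 93, 95, 90]  (not all equal)
t=2: [53, 53, 53, 53, 53, 53, 53, 53, 53, 53, 53, 53]  (all equal)

Answer: 2
Key observation: Synchronization is absorbing here: once all nodes are equal they stay equal, and step 2 is the first all-equal step.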